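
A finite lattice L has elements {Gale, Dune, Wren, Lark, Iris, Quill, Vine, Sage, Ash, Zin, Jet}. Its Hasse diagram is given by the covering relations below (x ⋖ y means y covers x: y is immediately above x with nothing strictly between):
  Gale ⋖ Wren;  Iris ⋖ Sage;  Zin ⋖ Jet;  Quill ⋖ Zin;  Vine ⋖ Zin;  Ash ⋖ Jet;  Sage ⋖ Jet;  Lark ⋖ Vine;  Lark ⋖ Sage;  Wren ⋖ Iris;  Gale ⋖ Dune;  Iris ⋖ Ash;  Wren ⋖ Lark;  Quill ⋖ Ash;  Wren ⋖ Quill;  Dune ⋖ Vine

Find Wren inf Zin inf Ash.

Wren

Common lower bounds of {Wren, Zin, Ash}: Gale, Wren.
The greatest among these is Wren.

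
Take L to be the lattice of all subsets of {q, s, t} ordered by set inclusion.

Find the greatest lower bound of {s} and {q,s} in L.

{s}

Under ⊆, meet is intersection: {s} ∩ {q,s} = {s}.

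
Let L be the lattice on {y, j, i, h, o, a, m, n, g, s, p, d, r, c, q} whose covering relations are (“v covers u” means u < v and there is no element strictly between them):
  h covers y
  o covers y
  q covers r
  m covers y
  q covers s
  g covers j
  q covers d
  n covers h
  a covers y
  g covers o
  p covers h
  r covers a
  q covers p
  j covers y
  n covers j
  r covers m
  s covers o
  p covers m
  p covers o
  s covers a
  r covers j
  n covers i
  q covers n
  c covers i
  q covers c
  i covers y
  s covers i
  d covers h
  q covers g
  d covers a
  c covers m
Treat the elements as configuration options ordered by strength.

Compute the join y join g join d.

q

Common upper bounds of {y, g, d}: q.
The least among these is q.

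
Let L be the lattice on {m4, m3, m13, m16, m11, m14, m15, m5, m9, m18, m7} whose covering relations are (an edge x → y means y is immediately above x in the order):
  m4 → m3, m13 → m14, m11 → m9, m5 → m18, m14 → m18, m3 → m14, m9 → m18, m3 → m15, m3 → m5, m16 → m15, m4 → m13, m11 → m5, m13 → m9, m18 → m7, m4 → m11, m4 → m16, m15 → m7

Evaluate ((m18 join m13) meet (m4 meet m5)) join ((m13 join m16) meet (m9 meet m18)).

m9

m18 ∨ m13 = m18
m4 ∧ m5 = m4
m18 ∧ m4 = m4
m13 ∨ m16 = m7
m9 ∧ m18 = m9
m7 ∧ m9 = m9
m4 ∨ m9 = m9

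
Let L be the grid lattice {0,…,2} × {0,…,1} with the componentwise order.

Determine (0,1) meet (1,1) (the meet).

(0,1)

In a product of chains, the meet is componentwise min, giving (0,1).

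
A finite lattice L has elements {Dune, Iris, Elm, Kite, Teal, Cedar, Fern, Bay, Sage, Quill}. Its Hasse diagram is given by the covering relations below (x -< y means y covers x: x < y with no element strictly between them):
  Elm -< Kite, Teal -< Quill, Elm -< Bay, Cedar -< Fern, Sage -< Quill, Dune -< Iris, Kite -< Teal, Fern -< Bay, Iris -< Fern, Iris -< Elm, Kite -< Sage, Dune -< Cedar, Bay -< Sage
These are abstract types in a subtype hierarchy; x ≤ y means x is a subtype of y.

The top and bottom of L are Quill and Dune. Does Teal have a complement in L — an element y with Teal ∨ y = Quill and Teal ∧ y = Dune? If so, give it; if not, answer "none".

Cedar

Need y with Teal ∨ y = Quill and Teal ∧ y = Dune.
Checking each element gives: Cedar.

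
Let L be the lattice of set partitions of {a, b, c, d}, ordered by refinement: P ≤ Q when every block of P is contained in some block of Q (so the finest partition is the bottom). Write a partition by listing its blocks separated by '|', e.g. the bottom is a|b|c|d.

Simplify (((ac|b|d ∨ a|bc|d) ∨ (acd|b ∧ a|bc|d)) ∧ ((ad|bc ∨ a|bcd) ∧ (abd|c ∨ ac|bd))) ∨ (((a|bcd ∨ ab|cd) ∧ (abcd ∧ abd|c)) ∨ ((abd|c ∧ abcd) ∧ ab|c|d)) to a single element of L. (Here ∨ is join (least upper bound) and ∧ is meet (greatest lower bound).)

ac|b|d ∨ a|bc|d = abc|d
acd|b ∧ a|bc|d = a|b|c|d
abc|d ∨ a|b|c|d = abc|d
ad|bc ∨ a|bcd = abcd
abd|c ∨ ac|bd = abcd
abcd ∧ abcd = abcd
abc|d ∧ abcd = abc|d
a|bcd ∨ ab|cd = abcd
abcd ∧ abd|c = abd|c
abcd ∧ abd|c = abd|c
abd|c ∧ abcd = abd|c
abd|c ∧ ab|c|d = ab|c|d
abd|c ∨ ab|c|d = abd|c
abc|d ∨ abd|c = abcd

abcd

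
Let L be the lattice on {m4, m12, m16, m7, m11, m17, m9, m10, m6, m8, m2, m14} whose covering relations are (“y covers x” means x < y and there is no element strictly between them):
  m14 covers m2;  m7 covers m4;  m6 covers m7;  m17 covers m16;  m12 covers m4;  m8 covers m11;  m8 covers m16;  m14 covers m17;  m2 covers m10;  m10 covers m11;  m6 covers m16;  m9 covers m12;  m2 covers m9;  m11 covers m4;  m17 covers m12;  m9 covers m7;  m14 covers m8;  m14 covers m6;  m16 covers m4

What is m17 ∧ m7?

Common lower bounds of {m17, m7}: m4.
The greatest among these is m4.

m4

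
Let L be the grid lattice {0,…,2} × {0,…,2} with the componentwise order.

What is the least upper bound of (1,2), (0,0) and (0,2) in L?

In a product of chains, the join is componentwise max, giving (1,2).

(1,2)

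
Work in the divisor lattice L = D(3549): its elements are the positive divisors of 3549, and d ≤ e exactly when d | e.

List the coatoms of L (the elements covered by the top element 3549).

1183, 273, 507

The coatoms are exactly the elements covered by 3549: 1183, 273, 507.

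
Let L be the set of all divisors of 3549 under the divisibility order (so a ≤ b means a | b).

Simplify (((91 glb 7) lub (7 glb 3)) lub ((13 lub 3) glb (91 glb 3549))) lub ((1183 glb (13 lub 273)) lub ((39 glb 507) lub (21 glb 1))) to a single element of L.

273

91 ∧ 7 = 7
7 ∧ 3 = 1
7 ∨ 1 = 7
13 ∨ 3 = 39
91 ∧ 3549 = 91
39 ∧ 91 = 13
7 ∨ 13 = 91
13 ∨ 273 = 273
1183 ∧ 273 = 91
39 ∧ 507 = 39
21 ∧ 1 = 1
39 ∨ 1 = 39
91 ∨ 39 = 273
91 ∨ 273 = 273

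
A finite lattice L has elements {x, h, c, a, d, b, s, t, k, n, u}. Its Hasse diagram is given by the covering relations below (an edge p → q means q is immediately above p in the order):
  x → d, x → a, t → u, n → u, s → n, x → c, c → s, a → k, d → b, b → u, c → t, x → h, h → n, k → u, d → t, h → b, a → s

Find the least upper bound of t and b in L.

Common upper bounds of {t, b}: u.
The least among these is u.

u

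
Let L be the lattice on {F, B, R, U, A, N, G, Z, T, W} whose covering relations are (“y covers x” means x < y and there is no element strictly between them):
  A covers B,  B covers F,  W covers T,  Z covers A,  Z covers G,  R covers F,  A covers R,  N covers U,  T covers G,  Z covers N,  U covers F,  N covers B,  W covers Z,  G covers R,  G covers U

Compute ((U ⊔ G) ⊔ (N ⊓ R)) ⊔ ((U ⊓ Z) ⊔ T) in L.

T

U ∨ G = G
N ∧ R = F
G ∨ F = G
U ∧ Z = U
U ∨ T = T
G ∨ T = T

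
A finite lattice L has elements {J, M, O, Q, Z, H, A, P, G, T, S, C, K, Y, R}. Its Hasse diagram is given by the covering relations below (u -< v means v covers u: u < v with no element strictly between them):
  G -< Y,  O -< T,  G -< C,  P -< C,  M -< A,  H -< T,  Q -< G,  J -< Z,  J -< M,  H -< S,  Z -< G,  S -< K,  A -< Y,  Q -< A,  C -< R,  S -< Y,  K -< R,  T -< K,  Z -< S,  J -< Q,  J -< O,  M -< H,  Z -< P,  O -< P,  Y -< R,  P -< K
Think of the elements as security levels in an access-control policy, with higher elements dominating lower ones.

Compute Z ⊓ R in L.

Z ∧ R = Z

Z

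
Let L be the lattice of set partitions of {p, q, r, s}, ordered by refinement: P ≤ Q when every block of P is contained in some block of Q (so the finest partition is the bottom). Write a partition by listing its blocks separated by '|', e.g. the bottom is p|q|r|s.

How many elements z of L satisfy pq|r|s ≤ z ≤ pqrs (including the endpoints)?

The interval [pq|r|s, pqrs] = {pqrs, pqr|s, pqs|r, pq|rs, pq|r|s}, which has 5 elements.

5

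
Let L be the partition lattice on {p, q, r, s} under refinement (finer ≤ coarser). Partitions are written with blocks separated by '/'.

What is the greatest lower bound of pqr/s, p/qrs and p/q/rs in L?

Common lower bounds of {pqr/s, p/qrs, p/q/rs}: p/q/r/s.
The greatest among these is p/q/r/s.

p/q/r/s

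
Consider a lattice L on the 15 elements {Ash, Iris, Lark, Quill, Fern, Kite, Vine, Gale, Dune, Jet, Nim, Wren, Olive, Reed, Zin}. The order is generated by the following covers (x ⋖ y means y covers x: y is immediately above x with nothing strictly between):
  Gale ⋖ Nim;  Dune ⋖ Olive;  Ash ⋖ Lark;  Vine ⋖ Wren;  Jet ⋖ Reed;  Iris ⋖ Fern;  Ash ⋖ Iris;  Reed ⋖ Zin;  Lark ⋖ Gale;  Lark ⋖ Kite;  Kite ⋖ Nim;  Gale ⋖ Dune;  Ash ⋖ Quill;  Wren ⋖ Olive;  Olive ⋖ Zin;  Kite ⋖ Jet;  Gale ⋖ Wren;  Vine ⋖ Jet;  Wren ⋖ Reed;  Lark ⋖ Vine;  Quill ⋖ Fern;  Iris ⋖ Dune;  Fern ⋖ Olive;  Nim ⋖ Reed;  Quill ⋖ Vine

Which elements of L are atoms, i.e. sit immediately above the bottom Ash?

Iris, Lark, Quill

The atoms are exactly the elements that cover Ash: Iris, Lark, Quill.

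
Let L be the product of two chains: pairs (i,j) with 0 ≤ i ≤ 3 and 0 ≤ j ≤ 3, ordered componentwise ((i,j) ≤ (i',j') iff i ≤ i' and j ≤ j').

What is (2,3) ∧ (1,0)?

(1,0)

Common lower bounds of {(2,3), (1,0)}: (0,0), (1,0).
The greatest among these is (1,0).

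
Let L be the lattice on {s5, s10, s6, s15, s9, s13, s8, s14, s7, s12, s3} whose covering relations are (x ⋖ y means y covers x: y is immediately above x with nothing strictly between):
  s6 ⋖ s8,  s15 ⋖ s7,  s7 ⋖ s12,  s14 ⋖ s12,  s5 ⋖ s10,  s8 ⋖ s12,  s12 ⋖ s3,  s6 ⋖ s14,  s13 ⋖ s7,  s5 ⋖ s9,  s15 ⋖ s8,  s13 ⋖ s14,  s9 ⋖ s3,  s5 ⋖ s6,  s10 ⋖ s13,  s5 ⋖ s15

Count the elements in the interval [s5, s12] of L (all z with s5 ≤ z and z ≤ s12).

The interval [s5, s12] = {s10, s12, s13, s14, s15, s5, s6, s7, s8}, which has 9 elements.

9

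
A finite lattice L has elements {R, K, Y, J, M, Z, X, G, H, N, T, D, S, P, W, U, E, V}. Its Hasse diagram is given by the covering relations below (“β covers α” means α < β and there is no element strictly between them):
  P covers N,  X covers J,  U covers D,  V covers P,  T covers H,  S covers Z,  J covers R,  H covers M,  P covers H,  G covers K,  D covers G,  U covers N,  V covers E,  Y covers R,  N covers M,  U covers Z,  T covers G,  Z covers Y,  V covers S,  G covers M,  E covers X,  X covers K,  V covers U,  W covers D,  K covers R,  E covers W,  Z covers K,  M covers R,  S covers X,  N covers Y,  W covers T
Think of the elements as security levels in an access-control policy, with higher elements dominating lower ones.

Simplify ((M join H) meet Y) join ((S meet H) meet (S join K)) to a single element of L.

R

M ∨ H = H
H ∧ Y = R
S ∧ H = R
S ∨ K = S
R ∧ S = R
R ∨ R = R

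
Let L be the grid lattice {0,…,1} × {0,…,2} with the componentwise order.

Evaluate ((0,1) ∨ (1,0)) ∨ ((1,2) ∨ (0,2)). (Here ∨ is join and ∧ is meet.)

(1,2)

(0,1) ∨ (1,0) = (1,1)
(1,2) ∨ (0,2) = (1,2)
(1,1) ∨ (1,2) = (1,2)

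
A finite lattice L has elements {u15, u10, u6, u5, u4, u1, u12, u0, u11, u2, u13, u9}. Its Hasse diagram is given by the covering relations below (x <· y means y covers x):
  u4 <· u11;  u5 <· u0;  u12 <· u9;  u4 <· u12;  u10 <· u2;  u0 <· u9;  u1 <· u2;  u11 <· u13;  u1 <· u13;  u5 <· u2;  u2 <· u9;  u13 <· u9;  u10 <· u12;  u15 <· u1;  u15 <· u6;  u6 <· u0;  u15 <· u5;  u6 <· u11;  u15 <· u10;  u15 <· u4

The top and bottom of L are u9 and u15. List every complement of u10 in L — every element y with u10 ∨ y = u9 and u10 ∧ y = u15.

Need y with u10 ∨ y = u9 and u10 ∧ y = u15.
Checking each element gives: u0, u11, u13, u6.

u0, u11, u13, u6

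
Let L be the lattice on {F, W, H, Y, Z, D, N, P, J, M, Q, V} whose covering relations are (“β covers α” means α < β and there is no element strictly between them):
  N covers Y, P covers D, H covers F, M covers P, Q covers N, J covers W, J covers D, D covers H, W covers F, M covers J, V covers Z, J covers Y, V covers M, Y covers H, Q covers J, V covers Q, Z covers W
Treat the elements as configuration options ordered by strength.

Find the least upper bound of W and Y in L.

Common upper bounds of {W, Y}: J, M, Q, V.
The least among these is J.

J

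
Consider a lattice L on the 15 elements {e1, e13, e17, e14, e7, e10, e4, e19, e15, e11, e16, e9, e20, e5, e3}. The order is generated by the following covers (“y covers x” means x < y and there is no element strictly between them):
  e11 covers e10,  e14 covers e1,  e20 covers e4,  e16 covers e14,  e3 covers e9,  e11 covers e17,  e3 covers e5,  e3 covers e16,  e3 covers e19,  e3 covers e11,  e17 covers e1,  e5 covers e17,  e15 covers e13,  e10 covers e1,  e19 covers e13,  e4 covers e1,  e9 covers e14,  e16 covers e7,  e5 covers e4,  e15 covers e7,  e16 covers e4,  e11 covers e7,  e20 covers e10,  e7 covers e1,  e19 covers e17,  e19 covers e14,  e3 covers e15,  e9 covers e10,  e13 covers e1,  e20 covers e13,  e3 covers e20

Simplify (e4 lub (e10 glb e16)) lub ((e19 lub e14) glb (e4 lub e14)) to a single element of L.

e16

e10 ∧ e16 = e1
e4 ∨ e1 = e4
e19 ∨ e14 = e19
e4 ∨ e14 = e16
e19 ∧ e16 = e14
e4 ∨ e14 = e16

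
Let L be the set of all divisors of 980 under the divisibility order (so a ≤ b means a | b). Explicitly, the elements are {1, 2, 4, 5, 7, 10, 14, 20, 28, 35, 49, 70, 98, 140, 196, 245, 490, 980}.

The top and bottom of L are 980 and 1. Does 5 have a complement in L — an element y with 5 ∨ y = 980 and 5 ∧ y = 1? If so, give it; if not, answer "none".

196

Need y with 5 ∨ y = 980 and 5 ∧ y = 1.
Checking each element gives: 196.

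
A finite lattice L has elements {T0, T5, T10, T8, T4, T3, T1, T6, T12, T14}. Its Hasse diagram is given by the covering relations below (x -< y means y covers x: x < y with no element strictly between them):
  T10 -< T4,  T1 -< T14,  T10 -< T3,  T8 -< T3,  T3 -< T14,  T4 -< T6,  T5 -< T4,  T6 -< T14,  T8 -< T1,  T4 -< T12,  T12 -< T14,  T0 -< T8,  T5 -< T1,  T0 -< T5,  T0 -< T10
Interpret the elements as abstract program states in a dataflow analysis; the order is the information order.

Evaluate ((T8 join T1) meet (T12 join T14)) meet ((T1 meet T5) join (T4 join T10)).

T5

T8 ∨ T1 = T1
T12 ∨ T14 = T14
T1 ∧ T14 = T1
T1 ∧ T5 = T5
T4 ∨ T10 = T4
T5 ∨ T4 = T4
T1 ∧ T4 = T5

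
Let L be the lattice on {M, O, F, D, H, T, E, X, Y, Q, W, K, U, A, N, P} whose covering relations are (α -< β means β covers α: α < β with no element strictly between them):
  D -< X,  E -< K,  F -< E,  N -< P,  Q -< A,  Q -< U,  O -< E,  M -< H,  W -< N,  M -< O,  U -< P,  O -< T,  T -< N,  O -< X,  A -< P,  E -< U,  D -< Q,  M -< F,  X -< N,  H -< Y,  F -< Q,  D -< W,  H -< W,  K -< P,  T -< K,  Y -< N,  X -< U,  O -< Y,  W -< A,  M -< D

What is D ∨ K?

P

Common upper bounds of {D, K}: P.
The least among these is P.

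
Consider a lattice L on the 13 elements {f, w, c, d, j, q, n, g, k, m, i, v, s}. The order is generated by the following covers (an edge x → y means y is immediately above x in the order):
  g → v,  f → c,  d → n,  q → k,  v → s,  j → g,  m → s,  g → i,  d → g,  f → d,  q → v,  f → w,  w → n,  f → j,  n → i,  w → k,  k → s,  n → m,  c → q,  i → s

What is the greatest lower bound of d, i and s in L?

d

Common lower bounds of {d, i, s}: d, f.
The greatest among these is d.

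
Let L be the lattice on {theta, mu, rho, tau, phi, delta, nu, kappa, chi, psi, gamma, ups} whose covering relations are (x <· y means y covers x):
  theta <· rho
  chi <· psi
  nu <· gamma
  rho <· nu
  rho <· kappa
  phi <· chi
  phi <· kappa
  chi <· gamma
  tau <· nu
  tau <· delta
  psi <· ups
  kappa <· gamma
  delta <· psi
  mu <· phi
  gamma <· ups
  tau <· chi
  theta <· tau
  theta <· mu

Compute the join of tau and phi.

chi

Common upper bounds of {tau, phi}: chi, gamma, psi, ups.
The least among these is chi.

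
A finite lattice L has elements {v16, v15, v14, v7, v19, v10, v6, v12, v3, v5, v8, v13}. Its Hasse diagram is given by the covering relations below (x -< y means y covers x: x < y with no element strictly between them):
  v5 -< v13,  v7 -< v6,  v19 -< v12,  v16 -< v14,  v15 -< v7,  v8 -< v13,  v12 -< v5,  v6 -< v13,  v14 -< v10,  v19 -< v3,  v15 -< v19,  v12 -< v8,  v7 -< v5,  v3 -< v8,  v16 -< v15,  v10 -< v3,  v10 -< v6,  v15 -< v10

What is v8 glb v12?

v12

Common lower bounds of {v8, v12}: v12, v15, v16, v19.
The greatest among these is v12.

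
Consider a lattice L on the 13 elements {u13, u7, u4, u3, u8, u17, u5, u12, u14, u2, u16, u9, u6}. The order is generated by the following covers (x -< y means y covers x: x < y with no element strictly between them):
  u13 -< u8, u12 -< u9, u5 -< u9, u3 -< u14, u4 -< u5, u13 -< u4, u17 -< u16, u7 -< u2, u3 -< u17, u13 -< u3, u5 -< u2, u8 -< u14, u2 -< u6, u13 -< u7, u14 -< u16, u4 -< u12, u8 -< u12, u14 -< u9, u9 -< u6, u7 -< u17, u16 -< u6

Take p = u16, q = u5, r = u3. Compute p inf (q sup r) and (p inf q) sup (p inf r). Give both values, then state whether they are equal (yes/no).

q sup r = u9, so p inf (q sup r) = u16 inf u9 = u14.
p inf q = u13 and p inf r = u3, so (p inf q) sup (p inf r) = u13 sup u3 = u3.
Equal: no.

u14; u3; no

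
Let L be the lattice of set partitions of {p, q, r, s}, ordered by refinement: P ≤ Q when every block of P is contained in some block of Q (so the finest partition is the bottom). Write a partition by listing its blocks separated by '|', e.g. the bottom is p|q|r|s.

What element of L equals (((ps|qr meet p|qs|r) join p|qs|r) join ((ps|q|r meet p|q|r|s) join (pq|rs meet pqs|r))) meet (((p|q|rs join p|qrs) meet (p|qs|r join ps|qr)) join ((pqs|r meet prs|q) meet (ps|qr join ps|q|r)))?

ps|qr ∧ p|qs|r = p|q|r|s
p|q|r|s ∨ p|qs|r = p|qs|r
ps|q|r ∧ p|q|r|s = p|q|r|s
pq|rs ∧ pqs|r = pq|r|s
p|q|r|s ∨ pq|r|s = pq|r|s
p|qs|r ∨ pq|r|s = pqs|r
p|q|rs ∨ p|qrs = p|qrs
p|qs|r ∨ ps|qr = pqrs
p|qrs ∧ pqrs = p|qrs
pqs|r ∧ prs|q = ps|q|r
ps|qr ∨ ps|q|r = ps|qr
ps|q|r ∧ ps|qr = ps|q|r
p|qrs ∨ ps|q|r = pqrs
pqs|r ∧ pqrs = pqs|r

pqs|r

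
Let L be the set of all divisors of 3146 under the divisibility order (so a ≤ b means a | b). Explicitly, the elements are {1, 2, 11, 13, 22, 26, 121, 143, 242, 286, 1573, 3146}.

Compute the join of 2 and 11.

In the divisibility order, the join is the least common multiple: lcm(2, 11) = 22.

22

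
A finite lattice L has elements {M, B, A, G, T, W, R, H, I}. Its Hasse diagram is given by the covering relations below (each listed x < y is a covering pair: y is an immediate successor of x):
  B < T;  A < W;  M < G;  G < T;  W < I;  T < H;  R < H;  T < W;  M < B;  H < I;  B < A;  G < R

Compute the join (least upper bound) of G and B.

T

Common upper bounds of {G, B}: H, I, T, W.
The least among these is T.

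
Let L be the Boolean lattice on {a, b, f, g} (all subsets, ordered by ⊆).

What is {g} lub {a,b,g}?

Under ⊆, join is union: {g} ∪ {a,b,g} = {a,b,g}.

{a,b,g}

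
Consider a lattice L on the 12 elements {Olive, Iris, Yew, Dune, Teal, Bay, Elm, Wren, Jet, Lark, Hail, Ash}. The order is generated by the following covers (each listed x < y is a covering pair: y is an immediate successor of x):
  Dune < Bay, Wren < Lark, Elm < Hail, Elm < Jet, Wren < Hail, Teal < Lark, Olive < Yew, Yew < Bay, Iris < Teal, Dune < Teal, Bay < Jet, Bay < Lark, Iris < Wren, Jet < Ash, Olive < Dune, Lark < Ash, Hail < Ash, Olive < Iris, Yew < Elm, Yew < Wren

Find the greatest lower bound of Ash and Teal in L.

Teal

Common lower bounds of {Ash, Teal}: Dune, Iris, Olive, Teal.
The greatest among these is Teal.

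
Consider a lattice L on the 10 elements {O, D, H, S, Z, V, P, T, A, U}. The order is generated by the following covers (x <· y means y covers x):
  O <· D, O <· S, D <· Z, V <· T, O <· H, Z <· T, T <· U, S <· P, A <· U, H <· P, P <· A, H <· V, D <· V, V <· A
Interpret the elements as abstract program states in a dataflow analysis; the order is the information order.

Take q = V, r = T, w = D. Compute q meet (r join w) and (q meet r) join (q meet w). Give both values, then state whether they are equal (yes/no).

V; V; yes

r join w = T, so q meet (r join w) = V meet T = V.
q meet r = V and q meet w = D, so (q meet r) join (q meet w) = V join D = V.
Equal: yes.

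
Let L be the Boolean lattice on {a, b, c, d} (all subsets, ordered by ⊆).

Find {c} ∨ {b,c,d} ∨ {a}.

Under ⊆, join is union: {c} ∪ {b,c,d} ∪ {a} = {a,b,c,d}.

{a,b,c,d}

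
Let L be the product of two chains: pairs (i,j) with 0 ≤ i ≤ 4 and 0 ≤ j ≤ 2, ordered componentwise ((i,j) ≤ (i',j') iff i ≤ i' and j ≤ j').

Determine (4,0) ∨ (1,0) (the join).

(4,0)

Common upper bounds of {(4,0), (1,0)}: (4,0), (4,1), (4,2).
The least among these is (4,0).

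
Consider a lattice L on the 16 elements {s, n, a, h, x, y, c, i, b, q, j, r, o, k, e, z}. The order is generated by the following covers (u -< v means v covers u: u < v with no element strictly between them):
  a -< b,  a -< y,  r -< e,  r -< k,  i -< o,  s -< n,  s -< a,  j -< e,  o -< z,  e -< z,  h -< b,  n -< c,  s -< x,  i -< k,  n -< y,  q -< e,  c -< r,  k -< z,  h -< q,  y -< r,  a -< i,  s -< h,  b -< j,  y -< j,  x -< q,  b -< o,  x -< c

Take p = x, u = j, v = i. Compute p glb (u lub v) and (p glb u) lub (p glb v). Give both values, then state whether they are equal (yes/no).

u lub v = z, so p glb (u lub v) = x glb z = x.
p glb u = s and p glb v = s, so (p glb u) lub (p glb v) = s lub s = s.
Equal: no.

x; s; no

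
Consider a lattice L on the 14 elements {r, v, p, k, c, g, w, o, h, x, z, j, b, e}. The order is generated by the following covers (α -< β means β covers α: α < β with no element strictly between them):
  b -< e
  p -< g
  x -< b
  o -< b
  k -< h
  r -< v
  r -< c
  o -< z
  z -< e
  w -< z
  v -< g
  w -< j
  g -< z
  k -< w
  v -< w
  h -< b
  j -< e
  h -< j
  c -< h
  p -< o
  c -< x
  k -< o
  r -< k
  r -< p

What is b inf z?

Common lower bounds of {b, z}: k, o, p, r.
The greatest among these is o.

o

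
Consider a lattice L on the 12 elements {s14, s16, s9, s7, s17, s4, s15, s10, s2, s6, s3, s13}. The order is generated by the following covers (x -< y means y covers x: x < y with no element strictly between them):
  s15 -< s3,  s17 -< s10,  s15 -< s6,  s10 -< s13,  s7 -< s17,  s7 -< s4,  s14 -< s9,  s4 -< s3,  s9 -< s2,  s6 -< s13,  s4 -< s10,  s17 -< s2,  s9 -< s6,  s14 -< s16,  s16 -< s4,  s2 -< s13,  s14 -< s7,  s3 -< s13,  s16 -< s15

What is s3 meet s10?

s4

Common lower bounds of {s3, s10}: s14, s16, s4, s7.
The greatest among these is s4.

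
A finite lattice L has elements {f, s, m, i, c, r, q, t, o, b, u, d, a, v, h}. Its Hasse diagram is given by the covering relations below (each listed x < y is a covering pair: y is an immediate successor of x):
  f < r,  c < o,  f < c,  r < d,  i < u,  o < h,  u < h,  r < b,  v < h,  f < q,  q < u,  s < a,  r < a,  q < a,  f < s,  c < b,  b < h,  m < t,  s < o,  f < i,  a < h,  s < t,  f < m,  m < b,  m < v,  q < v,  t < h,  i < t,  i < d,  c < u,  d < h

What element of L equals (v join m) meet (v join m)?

v ∨ m = v
v ∨ m = v
v ∧ v = v

v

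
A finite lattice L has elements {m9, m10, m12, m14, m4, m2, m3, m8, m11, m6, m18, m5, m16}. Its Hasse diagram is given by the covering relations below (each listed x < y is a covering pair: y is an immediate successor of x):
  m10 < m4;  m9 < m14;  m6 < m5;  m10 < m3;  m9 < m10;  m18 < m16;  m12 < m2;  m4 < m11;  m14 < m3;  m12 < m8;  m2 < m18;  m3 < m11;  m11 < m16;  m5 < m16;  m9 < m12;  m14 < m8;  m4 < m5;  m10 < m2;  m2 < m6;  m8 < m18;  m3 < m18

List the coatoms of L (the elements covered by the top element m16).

m11, m18, m5

The coatoms are exactly the elements covered by m16: m11, m18, m5.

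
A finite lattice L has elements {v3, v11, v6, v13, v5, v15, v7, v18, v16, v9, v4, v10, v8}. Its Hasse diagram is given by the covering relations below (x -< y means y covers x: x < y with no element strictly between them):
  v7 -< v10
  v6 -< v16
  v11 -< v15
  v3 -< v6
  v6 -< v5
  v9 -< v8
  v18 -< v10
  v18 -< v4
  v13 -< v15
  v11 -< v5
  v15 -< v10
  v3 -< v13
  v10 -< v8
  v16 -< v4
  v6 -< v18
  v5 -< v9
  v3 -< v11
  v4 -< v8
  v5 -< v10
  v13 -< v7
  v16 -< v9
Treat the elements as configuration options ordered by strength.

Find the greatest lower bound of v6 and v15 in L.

Common lower bounds of {v6, v15}: v3.
The greatest among these is v3.

v3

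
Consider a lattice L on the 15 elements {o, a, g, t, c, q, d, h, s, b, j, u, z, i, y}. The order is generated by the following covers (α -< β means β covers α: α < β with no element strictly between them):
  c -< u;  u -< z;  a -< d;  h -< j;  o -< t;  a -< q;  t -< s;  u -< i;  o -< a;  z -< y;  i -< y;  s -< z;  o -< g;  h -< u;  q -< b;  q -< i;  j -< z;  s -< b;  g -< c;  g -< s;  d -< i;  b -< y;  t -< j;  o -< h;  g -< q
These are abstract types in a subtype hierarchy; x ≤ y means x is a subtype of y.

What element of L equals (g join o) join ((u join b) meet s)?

g ∨ o = g
u ∨ b = y
y ∧ s = s
g ∨ s = s

s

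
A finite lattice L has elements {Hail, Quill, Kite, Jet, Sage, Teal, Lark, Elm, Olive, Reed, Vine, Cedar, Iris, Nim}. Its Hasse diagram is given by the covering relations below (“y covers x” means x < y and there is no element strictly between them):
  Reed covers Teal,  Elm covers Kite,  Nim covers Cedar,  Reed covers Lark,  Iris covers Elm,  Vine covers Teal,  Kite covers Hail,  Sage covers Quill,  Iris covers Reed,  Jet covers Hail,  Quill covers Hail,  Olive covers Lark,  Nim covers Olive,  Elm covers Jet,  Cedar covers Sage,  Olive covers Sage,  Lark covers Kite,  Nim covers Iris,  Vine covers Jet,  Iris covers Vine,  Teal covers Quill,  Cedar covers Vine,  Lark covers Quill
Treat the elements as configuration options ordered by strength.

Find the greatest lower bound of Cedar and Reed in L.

Common lower bounds of {Cedar, Reed}: Hail, Quill, Teal.
The greatest among these is Teal.

Teal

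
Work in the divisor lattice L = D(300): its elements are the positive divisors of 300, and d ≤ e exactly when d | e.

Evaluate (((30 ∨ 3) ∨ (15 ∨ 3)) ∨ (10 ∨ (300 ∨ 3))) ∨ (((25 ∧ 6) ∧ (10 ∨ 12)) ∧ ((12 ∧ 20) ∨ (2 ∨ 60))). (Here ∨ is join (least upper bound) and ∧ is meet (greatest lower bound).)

300

30 ∨ 3 = 30
15 ∨ 3 = 15
30 ∨ 15 = 30
300 ∨ 3 = 300
10 ∨ 300 = 300
30 ∨ 300 = 300
25 ∧ 6 = 1
10 ∨ 12 = 60
1 ∧ 60 = 1
12 ∧ 20 = 4
2 ∨ 60 = 60
4 ∨ 60 = 60
1 ∧ 60 = 1
300 ∨ 1 = 300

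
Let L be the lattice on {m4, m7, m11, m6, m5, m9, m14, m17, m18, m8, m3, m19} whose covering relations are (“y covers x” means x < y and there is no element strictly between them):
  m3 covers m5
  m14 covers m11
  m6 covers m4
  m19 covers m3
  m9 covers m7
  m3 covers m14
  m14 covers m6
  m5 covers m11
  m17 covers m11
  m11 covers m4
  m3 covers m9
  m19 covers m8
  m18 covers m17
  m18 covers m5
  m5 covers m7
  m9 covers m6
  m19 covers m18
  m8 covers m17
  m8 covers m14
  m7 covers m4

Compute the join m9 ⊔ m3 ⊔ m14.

Common upper bounds of {m9, m3, m14}: m19, m3.
The least among these is m3.

m3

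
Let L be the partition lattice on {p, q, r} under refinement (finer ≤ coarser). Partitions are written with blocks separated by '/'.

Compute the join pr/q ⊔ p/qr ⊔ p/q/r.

pqr

Common upper bounds of {pr/q, p/qr, p/q/r}: pqr.
The least among these is pqr.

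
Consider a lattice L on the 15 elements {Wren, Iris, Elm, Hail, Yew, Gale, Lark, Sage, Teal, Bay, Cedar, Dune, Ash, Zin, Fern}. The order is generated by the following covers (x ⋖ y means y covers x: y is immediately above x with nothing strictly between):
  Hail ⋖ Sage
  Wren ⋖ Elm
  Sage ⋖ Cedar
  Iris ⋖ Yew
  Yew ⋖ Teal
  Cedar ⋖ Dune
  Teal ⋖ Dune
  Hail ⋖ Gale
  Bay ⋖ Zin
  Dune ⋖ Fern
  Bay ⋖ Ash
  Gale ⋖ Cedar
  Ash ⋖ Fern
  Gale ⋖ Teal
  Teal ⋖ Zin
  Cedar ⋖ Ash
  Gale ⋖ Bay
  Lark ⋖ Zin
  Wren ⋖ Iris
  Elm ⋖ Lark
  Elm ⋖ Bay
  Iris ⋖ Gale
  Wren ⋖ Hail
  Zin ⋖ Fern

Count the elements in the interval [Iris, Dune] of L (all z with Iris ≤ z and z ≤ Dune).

6

The interval [Iris, Dune] = {Cedar, Dune, Gale, Iris, Teal, Yew}, which has 6 elements.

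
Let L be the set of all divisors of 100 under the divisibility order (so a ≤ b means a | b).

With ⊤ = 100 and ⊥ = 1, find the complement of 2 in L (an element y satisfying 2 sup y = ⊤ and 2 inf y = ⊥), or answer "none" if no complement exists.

For every candidate y, either 2 ∨ y ≠ 100 or 2 ∧ y ≠ 1; no complement exists.

none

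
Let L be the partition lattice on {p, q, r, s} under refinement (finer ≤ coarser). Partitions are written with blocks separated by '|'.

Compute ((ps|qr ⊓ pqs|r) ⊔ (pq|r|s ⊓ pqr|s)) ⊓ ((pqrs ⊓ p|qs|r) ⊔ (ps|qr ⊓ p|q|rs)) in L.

p|qs|r

ps|qr ∧ pqs|r = ps|q|r
pq|r|s ∧ pqr|s = pq|r|s
ps|q|r ∨ pq|r|s = pqs|r
pqrs ∧ p|qs|r = p|qs|r
ps|qr ∧ p|q|rs = p|q|r|s
p|qs|r ∨ p|q|r|s = p|qs|r
pqs|r ∧ p|qs|r = p|qs|r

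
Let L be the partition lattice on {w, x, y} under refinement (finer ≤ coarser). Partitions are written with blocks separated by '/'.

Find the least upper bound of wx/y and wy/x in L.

Common upper bounds of {wx/y, wy/x}: wxy.
The least among these is wxy.

wxy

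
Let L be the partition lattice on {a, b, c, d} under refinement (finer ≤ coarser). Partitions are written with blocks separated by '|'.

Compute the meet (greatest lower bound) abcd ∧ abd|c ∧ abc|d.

The meet (common refinement) of abcd, abd|c, abc|d intersects blocks pairwise, giving ab|c|d.

ab|c|d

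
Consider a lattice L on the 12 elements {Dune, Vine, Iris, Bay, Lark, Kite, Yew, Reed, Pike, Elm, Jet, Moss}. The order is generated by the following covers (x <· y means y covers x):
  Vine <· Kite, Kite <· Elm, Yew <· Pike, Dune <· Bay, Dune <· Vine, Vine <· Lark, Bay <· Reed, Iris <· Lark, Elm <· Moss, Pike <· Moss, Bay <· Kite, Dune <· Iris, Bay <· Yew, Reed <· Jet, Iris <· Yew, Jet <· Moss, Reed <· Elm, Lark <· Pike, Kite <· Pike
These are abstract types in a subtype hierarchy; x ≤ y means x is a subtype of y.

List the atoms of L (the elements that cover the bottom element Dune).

The atoms are exactly the elements that cover Dune: Bay, Iris, Vine.

Bay, Iris, Vine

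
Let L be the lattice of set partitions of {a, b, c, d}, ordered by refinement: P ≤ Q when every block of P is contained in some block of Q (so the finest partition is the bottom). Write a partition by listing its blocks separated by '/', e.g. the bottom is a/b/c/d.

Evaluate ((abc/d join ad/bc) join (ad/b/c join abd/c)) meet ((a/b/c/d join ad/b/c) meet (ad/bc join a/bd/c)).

abc/d ∨ ad/bc = abcd
ad/b/c ∨ abd/c = abd/c
abcd ∨ abd/c = abcd
a/b/c/d ∨ ad/b/c = ad/b/c
ad/bc ∨ a/bd/c = abcd
ad/b/c ∧ abcd = ad/b/c
abcd ∧ ad/b/c = ad/b/c

ad/b/c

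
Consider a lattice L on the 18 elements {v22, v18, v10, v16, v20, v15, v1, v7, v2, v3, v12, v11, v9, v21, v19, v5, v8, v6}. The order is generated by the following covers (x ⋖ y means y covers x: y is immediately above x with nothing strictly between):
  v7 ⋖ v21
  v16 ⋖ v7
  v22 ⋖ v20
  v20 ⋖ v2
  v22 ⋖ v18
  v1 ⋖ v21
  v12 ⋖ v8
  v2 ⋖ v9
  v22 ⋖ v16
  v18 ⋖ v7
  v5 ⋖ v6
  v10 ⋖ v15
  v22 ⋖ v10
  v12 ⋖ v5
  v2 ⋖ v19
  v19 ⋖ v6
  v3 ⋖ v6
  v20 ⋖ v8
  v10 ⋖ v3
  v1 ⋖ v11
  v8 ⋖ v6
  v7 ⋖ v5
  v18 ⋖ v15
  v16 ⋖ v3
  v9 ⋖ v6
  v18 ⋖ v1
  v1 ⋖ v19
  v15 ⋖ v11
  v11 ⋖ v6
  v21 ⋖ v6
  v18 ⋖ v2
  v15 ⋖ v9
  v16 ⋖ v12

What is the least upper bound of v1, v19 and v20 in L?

Common upper bounds of {v1, v19, v20}: v19, v6.
The least among these is v19.

v19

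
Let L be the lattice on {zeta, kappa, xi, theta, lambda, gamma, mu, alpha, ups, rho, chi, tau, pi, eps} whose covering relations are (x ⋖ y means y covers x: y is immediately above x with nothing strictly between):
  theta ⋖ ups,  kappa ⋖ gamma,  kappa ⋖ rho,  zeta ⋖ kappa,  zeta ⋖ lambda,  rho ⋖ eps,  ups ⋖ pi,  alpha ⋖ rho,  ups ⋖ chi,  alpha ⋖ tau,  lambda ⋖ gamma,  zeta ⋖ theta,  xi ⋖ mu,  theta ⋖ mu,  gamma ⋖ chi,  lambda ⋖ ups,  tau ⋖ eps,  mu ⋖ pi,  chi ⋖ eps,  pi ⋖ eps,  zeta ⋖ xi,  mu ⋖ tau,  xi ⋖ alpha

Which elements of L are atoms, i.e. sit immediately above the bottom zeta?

kappa, lambda, theta, xi

The atoms are exactly the elements that cover zeta: kappa, lambda, theta, xi.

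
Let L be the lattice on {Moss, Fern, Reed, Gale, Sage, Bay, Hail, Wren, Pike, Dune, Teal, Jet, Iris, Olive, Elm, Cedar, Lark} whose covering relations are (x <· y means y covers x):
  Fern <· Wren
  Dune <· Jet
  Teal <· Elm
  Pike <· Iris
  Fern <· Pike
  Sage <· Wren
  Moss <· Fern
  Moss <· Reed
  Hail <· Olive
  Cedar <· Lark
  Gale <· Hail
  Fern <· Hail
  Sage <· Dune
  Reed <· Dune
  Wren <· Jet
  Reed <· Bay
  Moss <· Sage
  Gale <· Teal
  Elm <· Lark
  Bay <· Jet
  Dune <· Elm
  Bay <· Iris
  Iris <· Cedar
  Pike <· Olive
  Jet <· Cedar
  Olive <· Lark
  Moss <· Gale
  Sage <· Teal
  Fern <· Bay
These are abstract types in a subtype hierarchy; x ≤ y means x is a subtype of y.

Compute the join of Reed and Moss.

Common upper bounds of {Reed, Moss}: Bay, Cedar, Dune, Elm, Iris, Jet, Lark, Reed.
The least among these is Reed.

Reed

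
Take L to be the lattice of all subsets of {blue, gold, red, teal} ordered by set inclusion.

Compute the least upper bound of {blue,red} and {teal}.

{blue,red,teal}

Under ⊆, join is union: {blue,red} ∪ {teal} = {blue,red,teal}.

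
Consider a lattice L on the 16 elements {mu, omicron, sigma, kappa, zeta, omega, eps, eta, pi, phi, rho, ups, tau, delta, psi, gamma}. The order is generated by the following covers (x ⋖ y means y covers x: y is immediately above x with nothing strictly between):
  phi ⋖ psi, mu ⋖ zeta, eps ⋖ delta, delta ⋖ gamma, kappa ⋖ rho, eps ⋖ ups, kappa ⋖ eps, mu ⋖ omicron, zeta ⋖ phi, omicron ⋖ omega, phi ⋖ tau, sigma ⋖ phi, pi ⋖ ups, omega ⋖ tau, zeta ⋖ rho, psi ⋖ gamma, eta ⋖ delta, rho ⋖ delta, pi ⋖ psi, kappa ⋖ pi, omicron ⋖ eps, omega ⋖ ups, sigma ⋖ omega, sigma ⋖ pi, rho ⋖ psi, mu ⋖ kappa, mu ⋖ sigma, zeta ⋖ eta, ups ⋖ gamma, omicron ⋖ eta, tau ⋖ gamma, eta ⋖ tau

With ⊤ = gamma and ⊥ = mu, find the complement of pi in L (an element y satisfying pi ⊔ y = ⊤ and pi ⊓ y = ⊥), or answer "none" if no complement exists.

Need y with pi ∨ y = gamma and pi ∧ y = mu.
Checking each element gives: eta.

eta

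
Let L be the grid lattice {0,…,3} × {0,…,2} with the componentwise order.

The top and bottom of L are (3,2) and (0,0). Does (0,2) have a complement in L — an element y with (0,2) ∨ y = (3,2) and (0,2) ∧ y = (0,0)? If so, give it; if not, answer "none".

(3,0)

Need y with (0,2) ∨ y = (3,2) and (0,2) ∧ y = (0,0).
Checking each element gives: (3,0).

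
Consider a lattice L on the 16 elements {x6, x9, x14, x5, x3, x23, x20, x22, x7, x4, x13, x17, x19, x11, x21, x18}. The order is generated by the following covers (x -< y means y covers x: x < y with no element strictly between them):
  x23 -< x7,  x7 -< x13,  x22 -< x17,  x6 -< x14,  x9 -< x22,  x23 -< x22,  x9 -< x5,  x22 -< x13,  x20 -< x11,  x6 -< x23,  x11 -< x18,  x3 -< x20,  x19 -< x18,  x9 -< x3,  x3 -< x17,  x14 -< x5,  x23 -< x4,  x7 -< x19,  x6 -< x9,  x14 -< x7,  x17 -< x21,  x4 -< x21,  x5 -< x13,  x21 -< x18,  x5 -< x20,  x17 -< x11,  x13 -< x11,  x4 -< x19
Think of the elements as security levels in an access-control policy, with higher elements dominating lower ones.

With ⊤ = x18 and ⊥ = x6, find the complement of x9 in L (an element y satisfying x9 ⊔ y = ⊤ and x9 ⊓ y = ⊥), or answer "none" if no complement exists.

x19

Need y with x9 ∨ y = x18 and x9 ∧ y = x6.
Checking each element gives: x19.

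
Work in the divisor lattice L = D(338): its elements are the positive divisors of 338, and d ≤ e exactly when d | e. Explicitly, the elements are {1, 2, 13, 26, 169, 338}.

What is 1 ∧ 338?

1

In the divisibility order, the meet is the greatest common divisor: gcd(1, 338) = 1.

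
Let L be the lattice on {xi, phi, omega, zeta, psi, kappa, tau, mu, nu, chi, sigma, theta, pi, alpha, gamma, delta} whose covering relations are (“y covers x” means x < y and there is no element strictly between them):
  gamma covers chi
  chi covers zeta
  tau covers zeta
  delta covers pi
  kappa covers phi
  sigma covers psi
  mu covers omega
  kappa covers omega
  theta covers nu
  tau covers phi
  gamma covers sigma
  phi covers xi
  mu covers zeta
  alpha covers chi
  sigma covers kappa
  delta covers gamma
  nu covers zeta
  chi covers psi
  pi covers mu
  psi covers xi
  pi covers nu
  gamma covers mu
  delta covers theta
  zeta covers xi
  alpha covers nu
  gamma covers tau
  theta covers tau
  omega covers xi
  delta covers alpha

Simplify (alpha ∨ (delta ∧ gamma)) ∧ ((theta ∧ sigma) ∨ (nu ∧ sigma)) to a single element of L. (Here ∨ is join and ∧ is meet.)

phi

delta ∧ gamma = gamma
alpha ∨ gamma = delta
theta ∧ sigma = phi
nu ∧ sigma = xi
phi ∨ xi = phi
delta ∧ phi = phi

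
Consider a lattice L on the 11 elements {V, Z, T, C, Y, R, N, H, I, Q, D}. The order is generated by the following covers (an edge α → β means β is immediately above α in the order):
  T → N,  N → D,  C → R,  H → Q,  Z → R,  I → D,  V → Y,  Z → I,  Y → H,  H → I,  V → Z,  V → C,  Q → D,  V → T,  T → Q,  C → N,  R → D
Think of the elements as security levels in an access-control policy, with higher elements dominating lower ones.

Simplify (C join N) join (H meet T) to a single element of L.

N

C ∨ N = N
H ∧ T = V
N ∨ V = N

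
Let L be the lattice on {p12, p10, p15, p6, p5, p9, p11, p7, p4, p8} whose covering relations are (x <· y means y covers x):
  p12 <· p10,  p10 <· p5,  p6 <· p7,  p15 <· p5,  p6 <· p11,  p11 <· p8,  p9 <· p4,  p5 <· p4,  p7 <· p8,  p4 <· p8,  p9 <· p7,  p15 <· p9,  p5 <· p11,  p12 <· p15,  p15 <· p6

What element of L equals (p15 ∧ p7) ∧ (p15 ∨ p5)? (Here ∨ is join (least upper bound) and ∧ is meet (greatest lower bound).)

p15 ∧ p7 = p15
p15 ∨ p5 = p5
p15 ∧ p5 = p15

p15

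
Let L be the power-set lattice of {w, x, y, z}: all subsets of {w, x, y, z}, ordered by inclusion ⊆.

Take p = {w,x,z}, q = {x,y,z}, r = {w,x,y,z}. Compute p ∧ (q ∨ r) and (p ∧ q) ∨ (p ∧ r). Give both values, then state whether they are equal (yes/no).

{w,x,z}; {w,x,z}; yes

q ∨ r = {w,x,y,z}, so p ∧ (q ∨ r) = {w,x,z} ∧ {w,x,y,z} = {w,x,z}.
p ∧ q = {x,z} and p ∧ r = {w,x,z}, so (p ∧ q) ∨ (p ∧ r) = {x,z} ∨ {w,x,z} = {w,x,z}.
Equal: yes.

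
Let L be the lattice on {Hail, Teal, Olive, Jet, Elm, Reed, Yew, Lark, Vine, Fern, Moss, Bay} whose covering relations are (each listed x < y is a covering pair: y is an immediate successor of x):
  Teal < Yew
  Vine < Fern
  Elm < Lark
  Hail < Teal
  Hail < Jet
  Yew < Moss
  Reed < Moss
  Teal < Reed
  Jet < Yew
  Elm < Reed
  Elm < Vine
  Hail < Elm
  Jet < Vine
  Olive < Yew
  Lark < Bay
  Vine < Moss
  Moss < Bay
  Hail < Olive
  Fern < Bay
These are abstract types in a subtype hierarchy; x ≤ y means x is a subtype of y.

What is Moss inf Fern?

Common lower bounds of {Moss, Fern}: Elm, Hail, Jet, Vine.
The greatest among these is Vine.

Vine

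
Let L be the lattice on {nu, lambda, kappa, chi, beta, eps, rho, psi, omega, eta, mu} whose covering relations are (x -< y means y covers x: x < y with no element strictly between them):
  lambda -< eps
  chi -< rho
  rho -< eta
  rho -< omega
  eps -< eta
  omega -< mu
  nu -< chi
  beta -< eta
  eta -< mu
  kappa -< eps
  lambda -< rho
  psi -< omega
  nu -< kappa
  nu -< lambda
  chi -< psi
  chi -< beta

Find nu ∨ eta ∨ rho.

Common upper bounds of {nu, eta, rho}: eta, mu.
The least among these is eta.

eta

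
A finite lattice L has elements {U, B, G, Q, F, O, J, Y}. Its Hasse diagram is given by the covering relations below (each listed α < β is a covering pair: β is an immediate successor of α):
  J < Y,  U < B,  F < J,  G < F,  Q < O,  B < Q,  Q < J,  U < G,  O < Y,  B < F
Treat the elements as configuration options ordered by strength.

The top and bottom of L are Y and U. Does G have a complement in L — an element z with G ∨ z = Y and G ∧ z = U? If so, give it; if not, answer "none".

O

Need z with G ∨ z = Y and G ∧ z = U.
Checking each element gives: O.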